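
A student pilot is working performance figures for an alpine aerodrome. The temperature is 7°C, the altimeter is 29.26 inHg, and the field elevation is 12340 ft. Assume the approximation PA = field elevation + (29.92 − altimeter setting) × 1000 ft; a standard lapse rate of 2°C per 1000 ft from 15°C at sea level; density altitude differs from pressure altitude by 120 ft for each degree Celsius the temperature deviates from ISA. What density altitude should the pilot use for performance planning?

15160 ft

Pressure altitude = 12340 + (29.92 − 29.26) × 1000 = 12340 + (+660) = 13000 ft.
ISA temperature at 13000 ft = 15 − 2 × (13000/1000) = -11°C.
ISA deviation = 7 − (-11) = +18°C.
Density altitude = 13000 + 120 × (18) = 15160 ft.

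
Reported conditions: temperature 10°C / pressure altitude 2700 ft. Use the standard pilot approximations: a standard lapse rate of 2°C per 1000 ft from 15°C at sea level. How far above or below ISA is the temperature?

ISA temperature at 2700 ft = 15 − 2 × (2700/1000) = 9.6°C.
Deviation = OAT − ISA = 10 − 9.6 = +0.4°C.

ISA+0.4°C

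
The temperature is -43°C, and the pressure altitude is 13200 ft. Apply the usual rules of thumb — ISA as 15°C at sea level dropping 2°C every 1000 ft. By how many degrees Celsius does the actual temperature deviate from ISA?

ISA-31.6°C

ISA temperature at 13200 ft = 15 − 2 × (13200/1000) = -11.4°C.
Deviation = OAT − ISA = -43 − (-11.4) = -31.6°C.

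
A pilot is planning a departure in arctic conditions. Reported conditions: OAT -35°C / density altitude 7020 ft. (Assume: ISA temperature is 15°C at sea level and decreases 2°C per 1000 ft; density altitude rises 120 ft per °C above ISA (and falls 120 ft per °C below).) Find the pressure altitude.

DA = PA + 120 × (OAT − (15 − 2·PA/1000)) = PA + 120·OAT − 1800 + 0.24·PA = 1.24·PA + 120·OAT − 1800.
So 1.24·PA = 7020 − 120 × (-35) + 1800 = 13020.
PA = 13020 / 1.24 = 10500 ft.

10500 ft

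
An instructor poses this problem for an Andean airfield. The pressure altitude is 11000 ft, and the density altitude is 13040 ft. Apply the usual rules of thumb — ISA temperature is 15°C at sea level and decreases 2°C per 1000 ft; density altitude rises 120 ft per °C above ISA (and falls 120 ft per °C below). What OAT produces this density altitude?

Density altitude − pressure altitude = 13040 − 11000 = +2040 ft.
At 120 ft/°C that is an ISA deviation of 2040/120 = +17°C.
ISA temperature at 11000 ft = 15 − 2 × (11000/1000) = -7°C.
OAT = ISA + deviation = -7 + (+17) = 10°C.

10°C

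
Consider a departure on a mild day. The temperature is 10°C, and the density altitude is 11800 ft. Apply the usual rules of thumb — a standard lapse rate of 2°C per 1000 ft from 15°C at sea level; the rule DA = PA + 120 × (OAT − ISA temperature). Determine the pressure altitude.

DA = PA + 120 × (OAT − (15 − 2·PA/1000)) = PA + 120·OAT − 1800 + 0.24·PA = 1.24·PA + 120·OAT − 1800.
So 1.24·PA = 11800 − 120 × 10 + 1800 = 12400.
PA = 12400 / 1.24 = 10000 ft.

10000 ft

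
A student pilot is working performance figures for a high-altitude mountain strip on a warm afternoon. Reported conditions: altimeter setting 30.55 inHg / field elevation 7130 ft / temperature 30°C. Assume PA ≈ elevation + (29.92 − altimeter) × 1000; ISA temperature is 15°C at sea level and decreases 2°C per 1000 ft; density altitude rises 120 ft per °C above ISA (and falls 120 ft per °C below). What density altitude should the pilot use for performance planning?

Pressure altitude = 7130 + (29.92 − 30.55) × 1000 = 7130 + (-630) = 6500 ft.
ISA temperature at 6500 ft = 15 − 2 × (6500/1000) = 2°C.
ISA deviation = 30 − 2 = +28°C.
Density altitude = 6500 + 120 × (28) = 9860 ft.

9860 ft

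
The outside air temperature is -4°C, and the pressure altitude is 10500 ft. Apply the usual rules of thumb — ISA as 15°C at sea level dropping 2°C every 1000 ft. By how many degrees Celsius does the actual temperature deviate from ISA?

ISA+2°C

ISA temperature at 10500 ft = 15 − 2 × (10500/1000) = -6°C.
Deviation = OAT − ISA = -4 − (-6) = +2°C.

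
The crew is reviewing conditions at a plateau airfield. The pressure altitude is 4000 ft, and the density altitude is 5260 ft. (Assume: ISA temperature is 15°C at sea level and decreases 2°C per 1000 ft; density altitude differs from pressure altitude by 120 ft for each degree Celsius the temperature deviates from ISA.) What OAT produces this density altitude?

17.5°C

Density altitude − pressure altitude = 5260 − 4000 = +1260 ft.
At 120 ft/°C that is an ISA deviation of 1260/120 = +10.5°C.
ISA temperature at 4000 ft = 15 − 2 × (4000/1000) = 7°C.
OAT = ISA + deviation = 7 + (+10.5) = 17.5°C.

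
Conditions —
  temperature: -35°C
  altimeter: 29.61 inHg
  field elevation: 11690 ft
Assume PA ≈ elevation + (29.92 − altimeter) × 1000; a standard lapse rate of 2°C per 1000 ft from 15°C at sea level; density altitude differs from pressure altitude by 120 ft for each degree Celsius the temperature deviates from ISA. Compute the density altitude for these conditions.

Pressure altitude = 11690 + (29.92 − 29.61) × 1000 = 11690 + (+310) = 12000 ft.
ISA temperature at 12000 ft = 15 − 2 × (12000/1000) = -9°C.
ISA deviation = -35 − (-9) = -26°C.
Density altitude = 12000 + 120 × (-26) = 8880 ft.

8880 ft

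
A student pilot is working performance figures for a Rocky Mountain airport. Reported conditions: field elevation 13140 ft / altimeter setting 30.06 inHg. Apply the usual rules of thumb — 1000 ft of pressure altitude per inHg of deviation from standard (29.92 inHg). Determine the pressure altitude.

13000 ft

Pressure correction = (29.92 − 30.06) × 1000 = -140 ft.
Pressure altitude = 13140 + (-140) = 13000 ft.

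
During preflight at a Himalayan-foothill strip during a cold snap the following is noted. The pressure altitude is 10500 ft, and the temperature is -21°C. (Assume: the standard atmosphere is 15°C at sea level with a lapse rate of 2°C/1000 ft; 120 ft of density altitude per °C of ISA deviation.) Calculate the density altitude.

ISA temperature at 10500 ft = 15 − 2 × (10500/1000) = -6°C.
ISA deviation = -21 − (-6) = -15°C.
Density altitude = 10500 + 120 × (-15) = 10500 + (-1800) = 8700 ft.

8700 ft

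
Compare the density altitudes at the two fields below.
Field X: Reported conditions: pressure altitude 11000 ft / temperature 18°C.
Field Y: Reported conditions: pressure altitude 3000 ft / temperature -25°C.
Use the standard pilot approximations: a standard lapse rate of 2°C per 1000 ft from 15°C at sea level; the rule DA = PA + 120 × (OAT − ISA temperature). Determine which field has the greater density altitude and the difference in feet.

Field X by 15080 ft

Field X: ISA temp = -7°C, deviation +25°C, DA = 11000 + 120 × 25 = 14000 ft.
Field Y: ISA temp = 9°C, deviation -34°C, DA = 3000 + 120 × (-34) = -1080 ft.
Field X is higher by 14000 − (-1080) = 15080 ft.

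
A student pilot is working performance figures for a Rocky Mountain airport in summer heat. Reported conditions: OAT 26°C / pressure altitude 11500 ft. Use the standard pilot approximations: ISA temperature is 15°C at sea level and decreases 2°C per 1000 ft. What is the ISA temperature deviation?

ISA+34°C

ISA temperature at 11500 ft = 15 − 2 × (11500/1000) = -8°C.
Deviation = OAT − ISA = 26 − (-8) = +34°C.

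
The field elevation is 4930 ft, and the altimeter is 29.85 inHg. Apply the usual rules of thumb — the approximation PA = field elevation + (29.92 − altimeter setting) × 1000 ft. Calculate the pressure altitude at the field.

Pressure correction = (29.92 − 29.85) × 1000 = +70 ft.
Pressure altitude = 4930 + (+70) = 5000 ft.

5000 ft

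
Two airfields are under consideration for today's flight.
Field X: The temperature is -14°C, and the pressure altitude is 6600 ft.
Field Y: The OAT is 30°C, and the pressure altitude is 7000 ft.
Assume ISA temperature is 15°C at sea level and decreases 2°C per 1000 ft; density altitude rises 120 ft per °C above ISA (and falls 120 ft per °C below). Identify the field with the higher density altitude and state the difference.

Field X: ISA temp = 1.8°C, deviation -15.8°C, DA = 6600 + 120 × (-15.8) = 4704 ft.
Field Y: ISA temp = 1°C, deviation +29°C, DA = 7000 + 120 × 29 = 10480 ft.
Field Y is higher by 10480 − 4704 = 5776 ft.

Field Y by 5776 ft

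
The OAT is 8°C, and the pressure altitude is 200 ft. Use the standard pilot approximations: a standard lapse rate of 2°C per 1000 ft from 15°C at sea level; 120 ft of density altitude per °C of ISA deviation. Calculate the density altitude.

-592 ft

ISA temperature at 200 ft = 15 − 2 × (200/1000) = 14.6°C.
ISA deviation = 8 − 14.6 = -6.6°C.
Density altitude = 200 + 120 × (-6.6) = 200 + (-792) = -592 ft.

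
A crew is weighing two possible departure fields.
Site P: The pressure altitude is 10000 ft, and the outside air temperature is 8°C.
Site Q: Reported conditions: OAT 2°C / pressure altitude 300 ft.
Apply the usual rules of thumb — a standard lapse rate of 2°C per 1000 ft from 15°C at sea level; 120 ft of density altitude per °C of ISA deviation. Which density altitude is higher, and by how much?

Site P by 12748 ft

Site P: ISA temp = -5°C, deviation +13°C, DA = 10000 + 120 × 13 = 11560 ft.
Site Q: ISA temp = 14.4°C, deviation -12.4°C, DA = 300 + 120 × (-12.4) = -1188 ft.
Site P is higher by 11560 − (-1188) = 12748 ft.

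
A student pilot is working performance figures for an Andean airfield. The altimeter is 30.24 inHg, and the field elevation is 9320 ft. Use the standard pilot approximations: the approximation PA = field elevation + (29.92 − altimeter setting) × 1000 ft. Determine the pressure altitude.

Pressure correction = (29.92 − 30.24) × 1000 = -320 ft.
Pressure altitude = 9320 + (-320) = 9000 ft.

9000 ft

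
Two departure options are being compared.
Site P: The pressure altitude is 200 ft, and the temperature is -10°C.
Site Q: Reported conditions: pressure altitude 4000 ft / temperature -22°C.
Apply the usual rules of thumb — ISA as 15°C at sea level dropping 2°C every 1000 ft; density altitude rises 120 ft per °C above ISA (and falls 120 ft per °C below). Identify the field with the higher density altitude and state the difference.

Site Q by 3272 ft

Site P: ISA temp = 14.6°C, deviation -24.6°C, DA = 200 + 120 × (-24.6) = -2752 ft.
Site Q: ISA temp = 7°C, deviation -29°C, DA = 4000 + 120 × (-29) = 520 ft.
Site Q is higher by 520 − (-2752) = 3272 ft.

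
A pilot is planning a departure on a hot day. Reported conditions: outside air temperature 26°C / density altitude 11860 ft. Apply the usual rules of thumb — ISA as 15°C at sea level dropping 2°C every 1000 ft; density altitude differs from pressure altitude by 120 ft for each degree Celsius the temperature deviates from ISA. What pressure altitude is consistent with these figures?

8500 ft

DA = PA + 120 × (OAT − (15 − 2·PA/1000)) = PA + 120·OAT − 1800 + 0.24·PA = 1.24·PA + 120·OAT − 1800.
So 1.24·PA = 11860 − 120 × 26 + 1800 = 10540.
PA = 10540 / 1.24 = 8500 ft.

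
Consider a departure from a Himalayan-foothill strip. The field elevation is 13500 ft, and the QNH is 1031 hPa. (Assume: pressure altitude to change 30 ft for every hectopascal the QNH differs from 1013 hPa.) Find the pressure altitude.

Pressure correction = (1013 − 1031) × 30 = -540 ft.
Pressure altitude = 13500 + (-540) = 12960 ft.

12960 ft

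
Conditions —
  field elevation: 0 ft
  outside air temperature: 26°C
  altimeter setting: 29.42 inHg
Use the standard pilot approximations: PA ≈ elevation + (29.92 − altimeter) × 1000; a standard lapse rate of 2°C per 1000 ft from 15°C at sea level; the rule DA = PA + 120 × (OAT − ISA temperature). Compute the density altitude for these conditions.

Pressure altitude = 0 + (29.92 − 29.42) × 1000 = 0 + (+500) = 500 ft.
ISA temperature at 500 ft = 15 − 2 × (500/1000) = 14°C.
ISA deviation = 26 − 14 = +12°C.
Density altitude = 500 + 120 × (12) = 1940 ft.

1940 ft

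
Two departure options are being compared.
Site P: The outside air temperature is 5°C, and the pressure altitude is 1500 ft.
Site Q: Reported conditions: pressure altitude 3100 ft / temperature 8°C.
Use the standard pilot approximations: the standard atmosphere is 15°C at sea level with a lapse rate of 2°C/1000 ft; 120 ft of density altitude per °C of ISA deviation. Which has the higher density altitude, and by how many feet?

Site P: ISA temp = 12°C, deviation -7°C, DA = 1500 + 120 × (-7) = 660 ft.
Site Q: ISA temp = 8.8°C, deviation -0.8°C, DA = 3100 + 120 × (-0.8) = 3004 ft.
Site Q is higher by 3004 − 660 = 2344 ft.

Site Q by 2344 ft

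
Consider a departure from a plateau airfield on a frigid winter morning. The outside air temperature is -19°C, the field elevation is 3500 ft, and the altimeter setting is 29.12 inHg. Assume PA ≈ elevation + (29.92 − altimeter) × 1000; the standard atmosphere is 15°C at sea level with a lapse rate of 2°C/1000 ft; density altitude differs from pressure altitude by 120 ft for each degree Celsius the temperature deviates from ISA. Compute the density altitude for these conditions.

Pressure altitude = 3500 + (29.92 − 29.12) × 1000 = 3500 + (+800) = 4300 ft.
ISA temperature at 4300 ft = 15 − 2 × (4300/1000) = 6.4°C.
ISA deviation = -19 − 6.4 = -25.4°C.
Density altitude = 4300 + 120 × (-25.4) = 1252 ft.

1252 ft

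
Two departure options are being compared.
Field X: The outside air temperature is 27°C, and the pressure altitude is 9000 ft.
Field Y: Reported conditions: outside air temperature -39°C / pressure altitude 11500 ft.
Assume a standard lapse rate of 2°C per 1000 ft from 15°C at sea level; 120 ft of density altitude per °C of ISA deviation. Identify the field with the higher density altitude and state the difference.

Field X: ISA temp = -3°C, deviation +30°C, DA = 9000 + 120 × 30 = 12600 ft.
Field Y: ISA temp = -8°C, deviation -31°C, DA = 11500 + 120 × (-31) = 7780 ft.
Field X is higher by 12600 − 7780 = 4820 ft.

Field X by 4820 ft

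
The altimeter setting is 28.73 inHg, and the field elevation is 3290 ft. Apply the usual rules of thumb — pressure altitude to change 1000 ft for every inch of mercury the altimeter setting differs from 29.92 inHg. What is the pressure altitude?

Pressure correction = (29.92 − 28.73) × 1000 = +1190 ft.
Pressure altitude = 3290 + (+1190) = 4480 ft.

4480 ft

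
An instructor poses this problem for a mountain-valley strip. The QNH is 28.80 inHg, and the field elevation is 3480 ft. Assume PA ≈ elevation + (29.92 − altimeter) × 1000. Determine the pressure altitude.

4600 ft

Pressure correction = (29.92 − 28.80) × 1000 = +1120 ft.
Pressure altitude = 3480 + (+1120) = 4600 ft.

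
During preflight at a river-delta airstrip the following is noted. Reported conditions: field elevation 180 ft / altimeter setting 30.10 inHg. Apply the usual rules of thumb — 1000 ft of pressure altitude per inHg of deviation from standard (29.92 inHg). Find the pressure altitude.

0 ft

Pressure correction = (29.92 − 30.10) × 1000 = -180 ft.
Pressure altitude = 180 + (-180) = 0 ft.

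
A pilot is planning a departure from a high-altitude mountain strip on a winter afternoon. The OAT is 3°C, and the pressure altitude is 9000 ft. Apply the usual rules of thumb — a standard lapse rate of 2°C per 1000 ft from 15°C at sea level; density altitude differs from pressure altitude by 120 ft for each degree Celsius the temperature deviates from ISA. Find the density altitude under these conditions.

ISA temperature at 9000 ft = 15 − 2 × (9000/1000) = -3°C.
ISA deviation = 3 − (-3) = +6°C.
Density altitude = 9000 + 120 × (6) = 9000 + (+720) = 9720 ft.

9720 ft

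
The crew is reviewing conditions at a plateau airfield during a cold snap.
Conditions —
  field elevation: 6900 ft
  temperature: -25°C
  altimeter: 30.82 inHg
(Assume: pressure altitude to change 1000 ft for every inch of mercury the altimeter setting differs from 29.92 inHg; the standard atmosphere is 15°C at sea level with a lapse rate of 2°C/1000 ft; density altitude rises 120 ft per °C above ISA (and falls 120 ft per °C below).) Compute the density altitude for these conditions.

2640 ft

Pressure altitude = 6900 + (29.92 − 30.82) × 1000 = 6900 + (-900) = 6000 ft.
ISA temperature at 6000 ft = 15 − 2 × (6000/1000) = 3°C.
ISA deviation = -25 − 3 = -28°C.
Density altitude = 6000 + 120 × (-28) = 2640 ft.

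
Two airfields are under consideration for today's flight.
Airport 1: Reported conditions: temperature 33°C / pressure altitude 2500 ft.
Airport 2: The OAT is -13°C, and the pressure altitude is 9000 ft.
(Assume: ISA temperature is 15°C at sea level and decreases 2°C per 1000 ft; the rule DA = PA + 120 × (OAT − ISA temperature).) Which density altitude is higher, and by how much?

Airport 1: ISA temp = 10°C, deviation +23°C, DA = 2500 + 120 × 23 = 5260 ft.
Airport 2: ISA temp = -3°C, deviation -10°C, DA = 9000 + 120 × (-10) = 7800 ft.
Airport 2 is higher by 7800 − 5260 = 2540 ft.

Airport 2 by 2540 ft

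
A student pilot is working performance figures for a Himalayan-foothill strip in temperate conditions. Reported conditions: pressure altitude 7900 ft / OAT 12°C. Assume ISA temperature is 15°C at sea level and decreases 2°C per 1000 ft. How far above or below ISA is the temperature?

ISA+12.8°C

ISA temperature at 7900 ft = 15 − 2 × (7900/1000) = -0.8°C.
Deviation = OAT − ISA = 12 − (-0.8) = +12.8°C.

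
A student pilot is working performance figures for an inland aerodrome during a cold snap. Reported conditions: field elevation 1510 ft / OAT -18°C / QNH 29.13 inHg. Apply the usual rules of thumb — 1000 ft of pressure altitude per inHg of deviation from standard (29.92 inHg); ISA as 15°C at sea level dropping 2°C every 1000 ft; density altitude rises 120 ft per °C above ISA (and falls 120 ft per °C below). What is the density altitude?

-1108 ft

Pressure altitude = 1510 + (29.92 − 29.13) × 1000 = 1510 + (+790) = 2300 ft.
ISA temperature at 2300 ft = 15 − 2 × (2300/1000) = 10.4°C.
ISA deviation = -18 − 10.4 = -28.4°C.
Density altitude = 2300 + 120 × (-28.4) = -1108 ft.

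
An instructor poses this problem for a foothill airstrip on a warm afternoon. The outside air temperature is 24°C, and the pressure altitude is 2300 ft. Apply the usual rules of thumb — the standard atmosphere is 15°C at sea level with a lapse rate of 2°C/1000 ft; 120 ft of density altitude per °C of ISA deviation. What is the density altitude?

ISA temperature at 2300 ft = 15 − 2 × (2300/1000) = 10.4°C.
ISA deviation = 24 − 10.4 = +13.6°C.
Density altitude = 2300 + 120 × (13.6) = 2300 + (+1632) = 3932 ft.

3932 ft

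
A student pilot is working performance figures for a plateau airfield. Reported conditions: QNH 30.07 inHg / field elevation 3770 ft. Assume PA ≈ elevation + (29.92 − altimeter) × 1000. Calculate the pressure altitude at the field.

Pressure correction = (29.92 − 30.07) × 1000 = -150 ft.
Pressure altitude = 3770 + (-150) = 3620 ft.

3620 ft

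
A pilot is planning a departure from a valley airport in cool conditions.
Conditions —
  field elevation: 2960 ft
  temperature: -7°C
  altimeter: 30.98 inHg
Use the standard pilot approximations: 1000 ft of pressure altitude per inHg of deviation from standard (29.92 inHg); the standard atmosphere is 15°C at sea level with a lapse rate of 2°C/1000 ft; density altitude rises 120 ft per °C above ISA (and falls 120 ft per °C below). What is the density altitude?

Pressure altitude = 2960 + (29.92 − 30.98) × 1000 = 2960 + (-1060) = 1900 ft.
ISA temperature at 1900 ft = 15 − 2 × (1900/1000) = 11.2°C.
ISA deviation = -7 − 11.2 = -18.2°C.
Density altitude = 1900 + 120 × (-18.2) = -284 ft.

-284 ft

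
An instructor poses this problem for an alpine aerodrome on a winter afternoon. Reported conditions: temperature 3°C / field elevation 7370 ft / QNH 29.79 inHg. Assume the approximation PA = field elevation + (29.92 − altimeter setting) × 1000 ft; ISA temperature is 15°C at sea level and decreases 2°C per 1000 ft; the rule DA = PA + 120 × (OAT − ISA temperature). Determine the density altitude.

7860 ft

Pressure altitude = 7370 + (29.92 − 29.79) × 1000 = 7370 + (+130) = 7500 ft.
ISA temperature at 7500 ft = 15 − 2 × (7500/1000) = 0°C.
ISA deviation = 3 − 0 = +3°C.
Density altitude = 7500 + 120 × (3) = 7860 ft.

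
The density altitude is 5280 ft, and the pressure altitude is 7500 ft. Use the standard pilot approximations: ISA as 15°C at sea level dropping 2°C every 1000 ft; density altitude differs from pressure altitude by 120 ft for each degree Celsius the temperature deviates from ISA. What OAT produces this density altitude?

Density altitude − pressure altitude = 5280 − 7500 = -2220 ft.
At 120 ft/°C that is an ISA deviation of -2220/120 = -18.5°C.
ISA temperature at 7500 ft = 15 − 2 × (7500/1000) = 0°C.
OAT = ISA + deviation = 0 + (-18.5) = -18.5°C.

-18.5°C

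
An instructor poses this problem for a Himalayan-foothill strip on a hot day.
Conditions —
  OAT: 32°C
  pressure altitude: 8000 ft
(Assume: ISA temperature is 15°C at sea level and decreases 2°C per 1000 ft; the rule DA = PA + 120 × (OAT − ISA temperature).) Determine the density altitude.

ISA temperature at 8000 ft = 15 − 2 × (8000/1000) = -1°C.
ISA deviation = 32 − (-1) = +33°C.
Density altitude = 8000 + 120 × (33) = 8000 + (+3960) = 11960 ft.

11960 ft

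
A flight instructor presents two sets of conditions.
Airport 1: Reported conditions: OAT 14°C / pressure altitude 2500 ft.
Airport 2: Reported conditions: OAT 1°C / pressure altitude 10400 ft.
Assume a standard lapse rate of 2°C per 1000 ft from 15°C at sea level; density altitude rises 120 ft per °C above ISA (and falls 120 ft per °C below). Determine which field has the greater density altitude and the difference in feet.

Airport 1: ISA temp = 10°C, deviation +4°C, DA = 2500 + 120 × 4 = 2980 ft.
Airport 2: ISA temp = -5.8°C, deviation +6.8°C, DA = 10400 + 120 × 6.8 = 11216 ft.
Airport 2 is higher by 11216 − 2980 = 8236 ft.

Airport 2 by 8236 ft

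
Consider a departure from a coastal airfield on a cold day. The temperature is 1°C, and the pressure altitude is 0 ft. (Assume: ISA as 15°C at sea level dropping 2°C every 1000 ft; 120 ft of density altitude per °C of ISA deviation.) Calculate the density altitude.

-1680 ft

ISA temperature at 0 ft = 15 − 2 × (0/1000) = 15°C.
ISA deviation = 1 − 15 = -14°C.
Density altitude = 0 + 120 × (-14) = 0 + (-1680) = -1680 ft.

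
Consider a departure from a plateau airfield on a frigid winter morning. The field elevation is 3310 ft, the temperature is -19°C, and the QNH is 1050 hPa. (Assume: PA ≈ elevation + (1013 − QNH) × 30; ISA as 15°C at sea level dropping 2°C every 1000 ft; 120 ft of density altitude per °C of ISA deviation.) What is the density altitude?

Pressure altitude = 3310 + (1013 − 1050) × 30 = 3310 + (-1110) = 2200 ft.
ISA temperature at 2200 ft = 15 − 2 × (2200/1000) = 10.6°C.
ISA deviation = -19 − 10.6 = -29.6°C.
Density altitude = 2200 + 120 × (-29.6) = -1352 ft.

-1352 ft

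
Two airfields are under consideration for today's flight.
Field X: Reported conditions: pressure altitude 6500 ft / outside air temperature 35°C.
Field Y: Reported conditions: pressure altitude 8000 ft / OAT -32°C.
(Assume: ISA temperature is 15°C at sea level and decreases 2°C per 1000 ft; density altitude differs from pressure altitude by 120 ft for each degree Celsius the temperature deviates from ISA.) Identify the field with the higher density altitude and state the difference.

Field X: ISA temp = 2°C, deviation +33°C, DA = 6500 + 120 × 33 = 10460 ft.
Field Y: ISA temp = -1°C, deviation -31°C, DA = 8000 + 120 × (-31) = 4280 ft.
Field X is higher by 10460 − 4280 = 6180 ft.

Field X by 6180 ft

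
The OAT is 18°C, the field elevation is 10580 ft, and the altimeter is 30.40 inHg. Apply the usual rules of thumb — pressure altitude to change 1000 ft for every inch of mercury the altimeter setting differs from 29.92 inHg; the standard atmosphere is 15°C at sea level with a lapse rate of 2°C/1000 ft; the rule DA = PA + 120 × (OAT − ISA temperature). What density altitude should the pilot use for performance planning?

Pressure altitude = 10580 + (29.92 − 30.40) × 1000 = 10580 + (-480) = 10100 ft.
ISA temperature at 10100 ft = 15 − 2 × (10100/1000) = -5.2°C.
ISA deviation = 18 − (-5.2) = +23.2°C.
Density altitude = 10100 + 120 × (23.2) = 12884 ft.

12884 ft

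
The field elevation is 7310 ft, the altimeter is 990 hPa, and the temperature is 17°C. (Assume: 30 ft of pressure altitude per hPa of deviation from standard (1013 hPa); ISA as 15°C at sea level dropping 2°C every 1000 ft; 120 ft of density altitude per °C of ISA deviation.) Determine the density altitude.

Pressure altitude = 7310 + (1013 − 990) × 30 = 7310 + (+690) = 8000 ft.
ISA temperature at 8000 ft = 15 − 2 × (8000/1000) = -1°C.
ISA deviation = 17 − (-1) = +18°C.
Density altitude = 8000 + 120 × (18) = 10160 ft.

10160 ft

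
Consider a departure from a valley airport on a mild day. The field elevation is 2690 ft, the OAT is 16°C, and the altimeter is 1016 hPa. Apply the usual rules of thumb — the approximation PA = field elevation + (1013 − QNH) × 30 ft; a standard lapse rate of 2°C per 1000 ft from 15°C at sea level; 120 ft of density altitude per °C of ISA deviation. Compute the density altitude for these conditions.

Pressure altitude = 2690 + (1013 − 1016) × 30 = 2690 + (-90) = 2600 ft.
ISA temperature at 2600 ft = 15 − 2 × (2600/1000) = 9.8°C.
ISA deviation = 16 − 9.8 = +6.2°C.
Density altitude = 2600 + 120 × (6.2) = 3344 ft.

3344 ft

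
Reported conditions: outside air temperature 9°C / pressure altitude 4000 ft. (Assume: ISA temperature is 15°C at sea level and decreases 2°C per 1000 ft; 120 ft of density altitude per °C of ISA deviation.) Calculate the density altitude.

ISA temperature at 4000 ft = 15 − 2 × (4000/1000) = 7°C.
ISA deviation = 9 − 7 = +2°C.
Density altitude = 4000 + 120 × (2) = 4000 + (+240) = 4240 ft.

4240 ft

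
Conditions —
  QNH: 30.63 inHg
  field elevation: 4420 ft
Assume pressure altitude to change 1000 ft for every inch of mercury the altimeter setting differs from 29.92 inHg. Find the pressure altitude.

3710 ft

Pressure correction = (29.92 − 30.63) × 1000 = -710 ft.
Pressure altitude = 4420 + (-710) = 3710 ft.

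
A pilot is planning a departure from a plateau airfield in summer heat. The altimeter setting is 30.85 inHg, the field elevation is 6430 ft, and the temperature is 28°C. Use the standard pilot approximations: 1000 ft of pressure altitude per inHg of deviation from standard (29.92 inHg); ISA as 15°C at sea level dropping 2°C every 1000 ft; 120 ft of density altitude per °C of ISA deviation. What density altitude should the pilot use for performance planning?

8380 ft

Pressure altitude = 6430 + (29.92 − 30.85) × 1000 = 6430 + (-930) = 5500 ft.
ISA temperature at 5500 ft = 15 − 2 × (5500/1000) = 4°C.
ISA deviation = 28 − 4 = +24°C.
Density altitude = 5500 + 120 × (24) = 8380 ft.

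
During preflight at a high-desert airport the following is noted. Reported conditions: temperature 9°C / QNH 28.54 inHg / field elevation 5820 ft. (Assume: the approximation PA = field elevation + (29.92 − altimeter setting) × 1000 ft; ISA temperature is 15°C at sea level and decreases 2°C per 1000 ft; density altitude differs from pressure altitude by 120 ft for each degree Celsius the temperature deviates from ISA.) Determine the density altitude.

Pressure altitude = 5820 + (29.92 − 28.54) × 1000 = 5820 + (+1380) = 7200 ft.
ISA temperature at 7200 ft = 15 − 2 × (7200/1000) = 0.6°C.
ISA deviation = 9 − 0.6 = +8.4°C.
Density altitude = 7200 + 120 × (8.4) = 8208 ft.

8208 ft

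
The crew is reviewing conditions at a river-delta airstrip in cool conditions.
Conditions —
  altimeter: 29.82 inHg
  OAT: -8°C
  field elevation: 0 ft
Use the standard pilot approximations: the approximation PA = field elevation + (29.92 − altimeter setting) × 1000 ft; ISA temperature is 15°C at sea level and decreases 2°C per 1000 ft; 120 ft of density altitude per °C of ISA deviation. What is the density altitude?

Pressure altitude = 0 + (29.92 − 29.82) × 1000 = 0 + (+100) = 100 ft.
ISA temperature at 100 ft = 15 − 2 × (100/1000) = 14.8°C.
ISA deviation = -8 − 14.8 = -22.8°C.
Density altitude = 100 + 120 × (-22.8) = -2636 ft.

-2636 ft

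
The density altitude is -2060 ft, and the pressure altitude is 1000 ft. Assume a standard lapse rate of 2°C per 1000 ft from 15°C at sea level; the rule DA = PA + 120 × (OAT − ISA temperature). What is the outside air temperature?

Density altitude − pressure altitude = -2060 − 1000 = -3060 ft.
At 120 ft/°C that is an ISA deviation of -3060/120 = -25.5°C.
ISA temperature at 1000 ft = 15 − 2 × (1000/1000) = 13°C.
OAT = ISA + deviation = 13 + (-25.5) = -12.5°C.

-12.5°C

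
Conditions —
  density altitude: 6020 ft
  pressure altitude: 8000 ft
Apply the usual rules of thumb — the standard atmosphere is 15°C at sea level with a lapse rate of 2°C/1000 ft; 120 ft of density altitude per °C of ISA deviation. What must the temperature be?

Density altitude − pressure altitude = 6020 − 8000 = -1980 ft.
At 120 ft/°C that is an ISA deviation of -1980/120 = -16.5°C.
ISA temperature at 8000 ft = 15 − 2 × (8000/1000) = -1°C.
OAT = ISA + deviation = -1 + (-16.5) = -17.5°C.

-17.5°C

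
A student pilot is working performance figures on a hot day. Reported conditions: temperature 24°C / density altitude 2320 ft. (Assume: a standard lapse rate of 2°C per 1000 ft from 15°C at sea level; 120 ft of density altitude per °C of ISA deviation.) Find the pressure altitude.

1000 ft

DA = PA + 120 × (OAT − (15 − 2·PA/1000)) = PA + 120·OAT − 1800 + 0.24·PA = 1.24·PA + 120·OAT − 1800.
So 1.24·PA = 2320 − 120 × 24 + 1800 = 1240.
PA = 1240 / 1.24 = 1000 ft.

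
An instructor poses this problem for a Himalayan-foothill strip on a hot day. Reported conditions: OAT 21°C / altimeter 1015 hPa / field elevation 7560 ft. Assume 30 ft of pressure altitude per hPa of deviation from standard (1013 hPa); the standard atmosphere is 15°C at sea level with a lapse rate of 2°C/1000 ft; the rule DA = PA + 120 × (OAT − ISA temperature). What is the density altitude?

10020 ft

Pressure altitude = 7560 + (1013 − 1015) × 30 = 7560 + (-60) = 7500 ft.
ISA temperature at 7500 ft = 15 − 2 × (7500/1000) = 0°C.
ISA deviation = 21 − 0 = +21°C.
Density altitude = 7500 + 120 × (21) = 10020 ft.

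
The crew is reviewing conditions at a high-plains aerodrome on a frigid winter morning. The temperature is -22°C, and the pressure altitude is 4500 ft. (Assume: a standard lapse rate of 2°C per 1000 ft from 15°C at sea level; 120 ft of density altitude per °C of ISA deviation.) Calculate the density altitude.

1140 ft

ISA temperature at 4500 ft = 15 − 2 × (4500/1000) = 6°C.
ISA deviation = -22 − 6 = -28°C.
Density altitude = 4500 + 120 × (-28) = 4500 + (-3360) = 1140 ft.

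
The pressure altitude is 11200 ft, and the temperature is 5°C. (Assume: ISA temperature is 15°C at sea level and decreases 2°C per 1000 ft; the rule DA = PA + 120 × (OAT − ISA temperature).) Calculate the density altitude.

ISA temperature at 11200 ft = 15 − 2 × (11200/1000) = -7.4°C.
ISA deviation = 5 − (-7.4) = +12.4°C.
Density altitude = 11200 + 120 × (12.4) = 11200 + (+1488) = 12688 ft.

12688 ft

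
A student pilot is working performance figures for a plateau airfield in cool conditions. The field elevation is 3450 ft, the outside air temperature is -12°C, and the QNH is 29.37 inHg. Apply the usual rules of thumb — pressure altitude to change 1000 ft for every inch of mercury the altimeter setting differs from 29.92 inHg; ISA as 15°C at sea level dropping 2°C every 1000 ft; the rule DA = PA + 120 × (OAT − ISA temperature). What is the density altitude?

1720 ft

Pressure altitude = 3450 + (29.92 − 29.37) × 1000 = 3450 + (+550) = 4000 ft.
ISA temperature at 4000 ft = 15 − 2 × (4000/1000) = 7°C.
ISA deviation = -12 − 7 = -19°C.
Density altitude = 4000 + 120 × (-19) = 1720 ft.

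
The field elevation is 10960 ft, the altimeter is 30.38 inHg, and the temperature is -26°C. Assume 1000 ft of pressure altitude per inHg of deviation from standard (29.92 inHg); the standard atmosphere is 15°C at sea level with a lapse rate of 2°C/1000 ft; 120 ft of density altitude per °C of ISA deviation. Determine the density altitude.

Pressure altitude = 10960 + (29.92 − 30.38) × 1000 = 10960 + (-460) = 10500 ft.
ISA temperature at 10500 ft = 15 − 2 × (10500/1000) = -6°C.
ISA deviation = -26 − (-6) = -20°C.
Density altitude = 10500 + 120 × (-20) = 8100 ft.

8100 ft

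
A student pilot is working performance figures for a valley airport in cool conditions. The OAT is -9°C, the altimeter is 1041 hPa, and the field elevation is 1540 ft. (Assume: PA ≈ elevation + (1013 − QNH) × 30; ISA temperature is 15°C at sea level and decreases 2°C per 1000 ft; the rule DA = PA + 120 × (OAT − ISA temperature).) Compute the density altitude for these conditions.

Pressure altitude = 1540 + (1013 − 1041) × 30 = 1540 + (-840) = 700 ft.
ISA temperature at 700 ft = 15 − 2 × (700/1000) = 13.6°C.
ISA deviation = -9 − 13.6 = -22.6°C.
Density altitude = 700 + 120 × (-22.6) = -2012 ft.

-2012 ft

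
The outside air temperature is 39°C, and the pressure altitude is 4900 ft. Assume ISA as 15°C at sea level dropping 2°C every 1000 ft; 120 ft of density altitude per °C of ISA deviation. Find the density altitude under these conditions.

ISA temperature at 4900 ft = 15 − 2 × (4900/1000) = 5.2°C.
ISA deviation = 39 − 5.2 = +33.8°C.
Density altitude = 4900 + 120 × (33.8) = 4900 + (+4056) = 8956 ft.

8956 ft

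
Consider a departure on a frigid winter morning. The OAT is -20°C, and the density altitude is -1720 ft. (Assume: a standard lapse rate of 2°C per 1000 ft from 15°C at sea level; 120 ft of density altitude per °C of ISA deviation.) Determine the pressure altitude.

DA = PA + 120 × (OAT − (15 − 2·PA/1000)) = PA + 120·OAT − 1800 + 0.24·PA = 1.24·PA + 120·OAT − 1800.
So 1.24·PA = -1720 − 120 × (-20) + 1800 = 2480.
PA = 2480 / 1.24 = 2000 ft.

2000 ft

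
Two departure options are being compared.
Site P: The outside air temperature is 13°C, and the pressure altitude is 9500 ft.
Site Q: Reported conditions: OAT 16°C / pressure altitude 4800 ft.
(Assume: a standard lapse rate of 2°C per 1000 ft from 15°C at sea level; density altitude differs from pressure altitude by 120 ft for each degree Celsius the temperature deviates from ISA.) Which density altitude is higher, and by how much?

Site P: ISA temp = -4°C, deviation +17°C, DA = 9500 + 120 × 17 = 11540 ft.
Site Q: ISA temp = 5.4°C, deviation +10.6°C, DA = 4800 + 120 × 10.6 = 6072 ft.
Site P is higher by 11540 − 6072 = 5468 ft.

Site P by 5468 ft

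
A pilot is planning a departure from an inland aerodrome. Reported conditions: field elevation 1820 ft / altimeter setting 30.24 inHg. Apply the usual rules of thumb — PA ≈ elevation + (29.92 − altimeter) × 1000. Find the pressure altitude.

1500 ft

Pressure correction = (29.92 − 30.24) × 1000 = -320 ft.
Pressure altitude = 1820 + (-320) = 1500 ft.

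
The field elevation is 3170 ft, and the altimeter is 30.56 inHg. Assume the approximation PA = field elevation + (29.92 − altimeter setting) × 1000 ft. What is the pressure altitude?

2530 ft

Pressure correction = (29.92 − 30.56) × 1000 = -640 ft.
Pressure altitude = 3170 + (-640) = 2530 ft.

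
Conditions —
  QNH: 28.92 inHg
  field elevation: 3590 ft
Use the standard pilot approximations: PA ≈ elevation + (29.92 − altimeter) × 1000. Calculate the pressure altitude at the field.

Pressure correction = (29.92 − 28.92) × 1000 = +1000 ft.
Pressure altitude = 3590 + (+1000) = 4590 ft.

4590 ft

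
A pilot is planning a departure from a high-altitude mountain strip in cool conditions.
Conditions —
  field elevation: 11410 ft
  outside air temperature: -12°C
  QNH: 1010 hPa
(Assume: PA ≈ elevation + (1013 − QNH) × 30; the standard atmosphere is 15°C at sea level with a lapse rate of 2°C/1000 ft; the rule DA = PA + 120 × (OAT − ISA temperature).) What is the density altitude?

Pressure altitude = 11410 + (1013 − 1010) × 30 = 11410 + (+90) = 11500 ft.
ISA temperature at 11500 ft = 15 − 2 × (11500/1000) = -8°C.
ISA deviation = -12 − (-8) = -4°C.
Density altitude = 11500 + 120 × (-4) = 11020 ft.

11020 ft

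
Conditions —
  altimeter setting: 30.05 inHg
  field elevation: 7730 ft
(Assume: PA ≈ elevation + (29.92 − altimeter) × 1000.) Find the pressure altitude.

7600 ft

Pressure correction = (29.92 − 30.05) × 1000 = -130 ft.
Pressure altitude = 7730 + (-130) = 7600 ft.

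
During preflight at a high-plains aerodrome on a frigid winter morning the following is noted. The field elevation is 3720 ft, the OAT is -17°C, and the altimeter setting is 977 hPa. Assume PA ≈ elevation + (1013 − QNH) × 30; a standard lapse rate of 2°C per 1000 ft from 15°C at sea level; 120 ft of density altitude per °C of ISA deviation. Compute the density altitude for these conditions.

2112 ft

Pressure altitude = 3720 + (1013 − 977) × 30 = 3720 + (+1080) = 4800 ft.
ISA temperature at 4800 ft = 15 − 2 × (4800/1000) = 5.4°C.
ISA deviation = -17 − 5.4 = -22.4°C.
Density altitude = 4800 + 120 × (-22.4) = 2112 ft.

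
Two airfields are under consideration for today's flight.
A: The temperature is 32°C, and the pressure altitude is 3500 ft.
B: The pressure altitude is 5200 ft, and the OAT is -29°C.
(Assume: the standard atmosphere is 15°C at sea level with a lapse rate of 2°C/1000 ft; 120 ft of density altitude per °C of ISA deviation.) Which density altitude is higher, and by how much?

A: ISA temp = 8°C, deviation +24°C, DA = 3500 + 120 × 24 = 6380 ft.
B: ISA temp = 4.6°C, deviation -33.6°C, DA = 5200 + 120 × (-33.6) = 1168 ft.
A is higher by 6380 − 1168 = 5212 ft.

A by 5212 ft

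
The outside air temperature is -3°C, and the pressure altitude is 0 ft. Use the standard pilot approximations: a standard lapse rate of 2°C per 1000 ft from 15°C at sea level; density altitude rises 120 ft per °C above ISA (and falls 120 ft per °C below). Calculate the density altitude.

-2160 ft

ISA temperature at 0 ft = 15 − 2 × (0/1000) = 15°C.
ISA deviation = -3 − 15 = -18°C.
Density altitude = 0 + 120 × (-18) = 0 + (-2160) = -2160 ft.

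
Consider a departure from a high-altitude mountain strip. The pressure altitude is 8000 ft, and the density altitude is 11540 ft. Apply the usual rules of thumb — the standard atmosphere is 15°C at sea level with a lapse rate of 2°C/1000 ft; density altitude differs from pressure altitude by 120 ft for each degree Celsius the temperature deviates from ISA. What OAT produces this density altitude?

Density altitude − pressure altitude = 11540 − 8000 = +3540 ft.
At 120 ft/°C that is an ISA deviation of 3540/120 = +29.5°C.
ISA temperature at 8000 ft = 15 − 2 × (8000/1000) = -1°C.
OAT = ISA + deviation = -1 + (+29.5) = 28.5°C.

28.5°C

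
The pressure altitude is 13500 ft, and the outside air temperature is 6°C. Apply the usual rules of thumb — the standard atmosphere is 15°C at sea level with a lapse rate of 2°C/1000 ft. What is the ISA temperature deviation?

ISA temperature at 13500 ft = 15 − 2 × (13500/1000) = -12°C.
Deviation = OAT − ISA = 6 − (-12) = +18°C.

ISA+18°C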